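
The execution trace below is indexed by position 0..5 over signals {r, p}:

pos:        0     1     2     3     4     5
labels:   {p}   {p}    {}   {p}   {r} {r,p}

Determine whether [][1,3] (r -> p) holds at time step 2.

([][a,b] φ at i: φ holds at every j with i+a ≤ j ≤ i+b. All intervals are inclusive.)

Does not hold

Check (r -> p) at every j in [3,5]:
  j=3: antecedent false → ✓
  j=4: antecedent true; consequent false → ✗
  j=5: antecedent true; consequent true → ✓
Fails at j=4 → formula fails.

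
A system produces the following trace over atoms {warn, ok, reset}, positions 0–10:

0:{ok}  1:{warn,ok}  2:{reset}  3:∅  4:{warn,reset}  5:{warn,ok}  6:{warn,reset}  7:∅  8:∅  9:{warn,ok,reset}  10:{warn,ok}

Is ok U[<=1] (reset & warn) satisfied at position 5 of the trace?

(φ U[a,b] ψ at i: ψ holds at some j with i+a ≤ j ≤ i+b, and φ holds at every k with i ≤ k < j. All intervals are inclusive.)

Yes

Need some j in [5,6] with (reset & warn), and ok at every k in [5,j-1].
  j=5: (reset & warn) false.
  j=6: (reset & warn) holds; ok holds at every k in [5,5] → satisfied.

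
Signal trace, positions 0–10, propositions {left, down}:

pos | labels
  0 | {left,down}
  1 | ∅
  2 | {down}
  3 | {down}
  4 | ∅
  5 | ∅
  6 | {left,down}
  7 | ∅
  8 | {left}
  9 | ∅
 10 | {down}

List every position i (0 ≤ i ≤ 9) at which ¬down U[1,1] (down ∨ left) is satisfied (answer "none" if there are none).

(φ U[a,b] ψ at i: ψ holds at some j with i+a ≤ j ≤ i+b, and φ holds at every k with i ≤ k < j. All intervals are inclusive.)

1, 5, 7, 9

Evaluate at each i in [0,9]:
  i=0: ✗ (no rhs in [1,1])
  i=1: ✓ (rhs at j=2; lhs holds on [1,1])
  i=2: ✗ (lhs fails at k=2 before rhs at j=3)
  i=3: ✗ (no rhs in [4,4])
  i=4: ✗ (no rhs in [5,5])
  i=5: ✓ (rhs at j=6; lhs holds on [5,5])
  i=6: ✗ (no rhs in [7,7])
  i=7: ✓ (rhs at j=8; lhs holds on [7,7])
  i=8: ✗ (no rhs in [9,9])
  i=9: ✓ (rhs at j=10; lhs holds on [9,9])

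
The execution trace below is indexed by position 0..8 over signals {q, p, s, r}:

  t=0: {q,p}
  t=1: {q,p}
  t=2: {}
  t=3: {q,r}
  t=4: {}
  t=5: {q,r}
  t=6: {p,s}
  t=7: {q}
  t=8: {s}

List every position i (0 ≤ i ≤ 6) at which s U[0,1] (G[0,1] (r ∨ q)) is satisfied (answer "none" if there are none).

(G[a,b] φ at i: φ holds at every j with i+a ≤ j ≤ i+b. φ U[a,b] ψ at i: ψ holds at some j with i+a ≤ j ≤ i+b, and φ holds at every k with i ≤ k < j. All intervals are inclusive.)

0

Evaluate at each i in [0,6]:
  i=0: ✓ (rhs at j=0)
  i=1: ✗ (no rhs in [1,2])
  i=2: ✗ (no rhs in [2,3])
  i=3: ✗ (no rhs in [3,4])
  i=4: ✗ (no rhs in [4,5])
  i=5: ✗ (no rhs in [5,6])
  i=6: ✗ (no rhs in [6,7])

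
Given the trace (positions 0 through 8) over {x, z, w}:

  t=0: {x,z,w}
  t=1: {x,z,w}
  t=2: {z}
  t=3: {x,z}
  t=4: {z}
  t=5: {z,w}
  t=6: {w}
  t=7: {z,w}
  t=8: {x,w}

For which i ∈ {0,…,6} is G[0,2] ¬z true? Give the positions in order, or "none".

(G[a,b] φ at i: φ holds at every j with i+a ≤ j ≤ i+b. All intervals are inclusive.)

none

Evaluate at each i in [0,6]:
  i=0: ✗ (fails at j=0)
  i=1: ✗ (fails at j=1)
  i=2: ✗ (fails at j=2)
  i=3: ✗ (fails at j=3)
  i=4: ✗ (fails at j=4)
  i=5: ✗ (fails at j=5)
  i=6: ✗ (fails at j=7)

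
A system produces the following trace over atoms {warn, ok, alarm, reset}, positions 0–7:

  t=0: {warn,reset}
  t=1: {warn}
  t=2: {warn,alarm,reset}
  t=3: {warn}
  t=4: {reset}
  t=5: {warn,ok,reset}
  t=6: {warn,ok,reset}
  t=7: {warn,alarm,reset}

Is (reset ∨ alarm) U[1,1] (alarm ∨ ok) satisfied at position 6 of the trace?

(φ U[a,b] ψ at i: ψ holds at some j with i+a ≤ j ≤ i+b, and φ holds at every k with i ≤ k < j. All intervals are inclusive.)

Need some j in [7,7] with (alarm ∨ ok), and (reset ∨ alarm) at every k in [6,j-1].
  j=7: (alarm ∨ ok) holds; (reset ∨ alarm) holds at every k in [6,6] → satisfied.

Yes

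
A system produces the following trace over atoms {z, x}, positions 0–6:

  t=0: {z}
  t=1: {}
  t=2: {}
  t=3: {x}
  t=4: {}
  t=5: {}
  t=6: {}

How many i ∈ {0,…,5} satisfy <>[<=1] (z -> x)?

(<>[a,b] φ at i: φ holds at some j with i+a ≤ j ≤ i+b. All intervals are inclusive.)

6

Evaluate at each i in [0,5]:
  i=0: ✓ (witness j=1)
  i=1: ✓ (witness j=1)
  i=2: ✓ (witness j=2)
  i=3: ✓ (witness j=3)
  i=4: ✓ (witness j=4)
  i=5: ✓ (witness j=5)
Positions where it holds: {0, 1, 2, 3, 4, 5} → 6.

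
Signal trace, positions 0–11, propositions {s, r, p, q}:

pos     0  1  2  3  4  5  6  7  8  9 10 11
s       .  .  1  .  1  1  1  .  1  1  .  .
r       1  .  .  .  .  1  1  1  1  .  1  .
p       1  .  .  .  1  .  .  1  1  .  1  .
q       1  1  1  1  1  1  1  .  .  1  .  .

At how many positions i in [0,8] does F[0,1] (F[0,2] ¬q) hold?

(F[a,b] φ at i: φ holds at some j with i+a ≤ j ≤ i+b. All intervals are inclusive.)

Evaluate at each i in [0,8]:
  i=0: ✗ (none in [0,1])
  i=1: ✗ (none in [1,2])
  i=2: ✗ (none in [2,3])
  i=3: ✗ (none in [3,4])
  i=4: ✓ (witness j=5)
  i=5: ✓ (witness j=5)
  i=6: ✓ (witness j=6)
  i=7: ✓ (witness j=7)
  i=8: ✓ (witness j=8)
Positions where it holds: {4, 5, 6, 7, 8} → 5.

5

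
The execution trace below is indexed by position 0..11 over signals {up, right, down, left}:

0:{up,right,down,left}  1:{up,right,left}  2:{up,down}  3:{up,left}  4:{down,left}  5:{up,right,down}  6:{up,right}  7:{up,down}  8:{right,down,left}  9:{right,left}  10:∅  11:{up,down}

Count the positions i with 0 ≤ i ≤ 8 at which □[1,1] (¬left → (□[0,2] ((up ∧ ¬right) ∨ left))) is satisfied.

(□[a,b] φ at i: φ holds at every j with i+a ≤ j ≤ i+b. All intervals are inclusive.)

7

Evaluate at each i in [0,8]:
  i=0: ✓ (all of [1,1])
  i=1: ✓ (all of [2,2])
  i=2: ✓ (all of [3,3])
  i=3: ✓ (all of [4,4])
  i=4: ✗ (fails at j=5)
  i=5: ✗ (fails at j=6)
  i=6: ✓ (all of [7,7])
  i=7: ✓ (all of [8,8])
  i=8: ✓ (all of [9,9])
Positions where it holds: {0, 1, 2, 3, 6, 7, 8} → 7.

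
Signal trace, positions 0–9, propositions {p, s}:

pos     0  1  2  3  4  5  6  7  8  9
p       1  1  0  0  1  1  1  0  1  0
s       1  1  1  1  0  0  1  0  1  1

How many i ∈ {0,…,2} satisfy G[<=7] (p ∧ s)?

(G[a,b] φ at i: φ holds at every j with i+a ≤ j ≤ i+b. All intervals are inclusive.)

Evaluate at each i in [0,2]:
  i=0: ✗ (fails at j=2)
  i=1: ✗ (fails at j=2)
  i=2: ✗ (fails at j=2)
Positions where it holds: {} → 0.

0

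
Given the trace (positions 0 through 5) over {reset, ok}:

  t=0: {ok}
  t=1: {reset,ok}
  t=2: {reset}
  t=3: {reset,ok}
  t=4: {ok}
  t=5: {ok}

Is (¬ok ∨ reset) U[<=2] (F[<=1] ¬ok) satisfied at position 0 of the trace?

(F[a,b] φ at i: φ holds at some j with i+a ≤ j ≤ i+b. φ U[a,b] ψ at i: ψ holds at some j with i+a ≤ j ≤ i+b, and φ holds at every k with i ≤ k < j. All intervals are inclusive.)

False

Need some j in [0,2] with F[<=1] ¬ok, and (¬ok ∨ reset) at every k in [0,j-1].
  j=0: F[<=1] ¬ok — fails (none in [0,1]).
  j=1: F[<=1] ¬ok holds, but (¬ok ∨ reset) fails at k=0 → not this j.
  j=2: F[<=1] ¬ok holds, but (¬ok ∨ reset) fails at k=0 → not this j.
No j in the window works → until fails.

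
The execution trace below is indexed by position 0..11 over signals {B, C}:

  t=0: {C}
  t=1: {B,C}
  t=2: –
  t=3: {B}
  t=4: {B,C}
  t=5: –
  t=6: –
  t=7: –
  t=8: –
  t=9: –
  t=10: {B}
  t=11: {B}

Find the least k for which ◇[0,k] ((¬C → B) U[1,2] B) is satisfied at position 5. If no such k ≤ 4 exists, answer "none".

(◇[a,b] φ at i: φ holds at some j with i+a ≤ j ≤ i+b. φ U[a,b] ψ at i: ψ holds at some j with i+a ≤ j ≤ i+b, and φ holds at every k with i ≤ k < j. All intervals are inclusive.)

none

Scan j = 5,6,… for ((¬C → B) U[1,2] B):
  j=5: fails
  j=6: fails
  j=7: fails
  j=8: fails
  j=9: fails
No j in [5,9] satisfies it → none.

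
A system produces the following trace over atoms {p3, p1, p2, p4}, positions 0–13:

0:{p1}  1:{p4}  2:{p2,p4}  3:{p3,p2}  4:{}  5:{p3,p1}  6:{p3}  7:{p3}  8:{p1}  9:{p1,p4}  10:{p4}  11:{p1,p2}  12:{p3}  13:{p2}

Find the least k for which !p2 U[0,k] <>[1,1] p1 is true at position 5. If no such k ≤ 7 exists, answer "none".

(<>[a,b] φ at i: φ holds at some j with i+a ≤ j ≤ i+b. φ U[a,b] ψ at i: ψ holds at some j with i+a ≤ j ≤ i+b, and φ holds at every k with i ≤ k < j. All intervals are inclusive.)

Need earliest j ≥ 5 with <>[1,1] p1, and !p2 at every k in [5,j-1].
  j=5: rhs fails.
  j=6: rhs fails.
  j=7: rhs holds; lhs holds on [5,6]. k = 2.

2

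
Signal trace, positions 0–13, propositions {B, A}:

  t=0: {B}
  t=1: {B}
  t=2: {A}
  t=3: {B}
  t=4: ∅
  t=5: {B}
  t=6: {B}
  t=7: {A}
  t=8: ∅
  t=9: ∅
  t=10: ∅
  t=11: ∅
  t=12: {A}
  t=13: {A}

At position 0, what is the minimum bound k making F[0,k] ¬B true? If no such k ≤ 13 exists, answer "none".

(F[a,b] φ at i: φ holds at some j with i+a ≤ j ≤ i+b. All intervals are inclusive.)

Scan j = 0,1,… for ¬B:
  j=0: fails
  j=1: fails
  j=2: holds
First hit at j=2, so smallest k = 2-0 = 2.

2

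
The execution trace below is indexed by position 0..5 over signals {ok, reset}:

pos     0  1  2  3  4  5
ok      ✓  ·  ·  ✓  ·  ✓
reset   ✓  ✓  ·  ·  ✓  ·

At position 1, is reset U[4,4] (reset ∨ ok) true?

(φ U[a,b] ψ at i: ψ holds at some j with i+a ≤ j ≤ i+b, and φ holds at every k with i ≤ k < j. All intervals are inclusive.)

Does not hold

Need some j in [5,5] with (reset ∨ ok), and reset at every k in [1,j-1].
  j=5: (reset ∨ ok) holds, but reset fails at k=2 → not this j.
No j in the window works → until fails.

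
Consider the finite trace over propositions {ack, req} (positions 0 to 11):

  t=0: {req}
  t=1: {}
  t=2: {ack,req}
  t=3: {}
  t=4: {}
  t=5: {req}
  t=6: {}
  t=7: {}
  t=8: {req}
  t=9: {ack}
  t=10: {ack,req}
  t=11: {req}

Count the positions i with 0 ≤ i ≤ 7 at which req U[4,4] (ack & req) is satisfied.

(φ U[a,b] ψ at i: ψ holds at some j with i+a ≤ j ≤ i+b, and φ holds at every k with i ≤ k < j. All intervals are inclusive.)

0

Evaluate at each i in [0,7]:
  i=0: ✗ (no rhs in [4,4])
  i=1: ✗ (no rhs in [5,5])
  i=2: ✗ (no rhs in [6,6])
  i=3: ✗ (no rhs in [7,7])
  i=4: ✗ (no rhs in [8,8])
  i=5: ✗ (no rhs in [9,9])
  i=6: ✗ (lhs fails at k=6 before rhs at j=10)
  i=7: ✗ (no rhs in [11,11])
Positions where it holds: {} → 0.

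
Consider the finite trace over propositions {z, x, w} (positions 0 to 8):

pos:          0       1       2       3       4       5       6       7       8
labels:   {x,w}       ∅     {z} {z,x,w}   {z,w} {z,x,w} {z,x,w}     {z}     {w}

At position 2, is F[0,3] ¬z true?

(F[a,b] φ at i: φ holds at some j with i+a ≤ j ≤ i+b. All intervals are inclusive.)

Check ¬z at each j in [2,5]:
  j=2: false
  j=3: false
  j=4: false
  j=5: false
No position in the window satisfies it → formula fails.

Does not hold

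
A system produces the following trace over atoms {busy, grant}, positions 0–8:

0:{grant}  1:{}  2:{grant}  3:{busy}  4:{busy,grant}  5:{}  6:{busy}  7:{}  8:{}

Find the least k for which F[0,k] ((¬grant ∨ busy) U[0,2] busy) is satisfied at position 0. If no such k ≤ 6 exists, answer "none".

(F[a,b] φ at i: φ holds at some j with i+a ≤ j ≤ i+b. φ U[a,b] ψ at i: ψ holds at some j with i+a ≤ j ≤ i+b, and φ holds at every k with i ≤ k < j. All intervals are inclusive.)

Scan j = 0,1,… for ((¬grant ∨ busy) U[0,2] busy):
  j=0: fails
  j=1: fails
  j=2: fails
  j=3: holds
First hit at j=3, so smallest k = 3-0 = 3.

3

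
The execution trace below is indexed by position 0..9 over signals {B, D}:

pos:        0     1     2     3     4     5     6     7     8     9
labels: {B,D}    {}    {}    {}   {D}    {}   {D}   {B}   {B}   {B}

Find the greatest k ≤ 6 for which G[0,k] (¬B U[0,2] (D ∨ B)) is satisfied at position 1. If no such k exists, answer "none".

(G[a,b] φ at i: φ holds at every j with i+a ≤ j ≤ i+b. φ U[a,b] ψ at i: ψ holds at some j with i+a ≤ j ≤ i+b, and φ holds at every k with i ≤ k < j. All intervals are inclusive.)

none

(¬B U[0,2] (D ∨ B)) must hold from j=1 onward; find where it first fails.
  j=1: fails → no k works.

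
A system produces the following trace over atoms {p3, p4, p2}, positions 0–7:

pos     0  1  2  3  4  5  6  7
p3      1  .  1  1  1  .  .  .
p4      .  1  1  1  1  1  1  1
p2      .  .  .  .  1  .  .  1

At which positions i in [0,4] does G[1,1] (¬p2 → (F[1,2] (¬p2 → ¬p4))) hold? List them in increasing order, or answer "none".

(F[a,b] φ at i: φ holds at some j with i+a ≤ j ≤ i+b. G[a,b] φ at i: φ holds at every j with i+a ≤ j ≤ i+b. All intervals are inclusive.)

1, 2, 3, 4

Evaluate at each i in [0,4]:
  i=0: ✗ (fails at j=1)
  i=1: ✓ (all of [2,2])
  i=2: ✓ (all of [3,3])
  i=3: ✓ (all of [4,4])
  i=4: ✓ (all of [5,5])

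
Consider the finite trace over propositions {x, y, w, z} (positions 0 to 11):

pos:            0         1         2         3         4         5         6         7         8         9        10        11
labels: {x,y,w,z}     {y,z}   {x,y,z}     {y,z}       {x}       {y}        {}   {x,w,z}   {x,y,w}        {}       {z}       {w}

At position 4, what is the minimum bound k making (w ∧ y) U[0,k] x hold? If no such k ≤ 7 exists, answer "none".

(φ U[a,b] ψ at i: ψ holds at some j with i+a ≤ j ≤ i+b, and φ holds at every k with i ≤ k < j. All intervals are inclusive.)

0

Need earliest j ≥ 4 with x, and (w ∧ y) at every k in [4,j-1].
  j=4: rhs holds (empty prefix). k = 0.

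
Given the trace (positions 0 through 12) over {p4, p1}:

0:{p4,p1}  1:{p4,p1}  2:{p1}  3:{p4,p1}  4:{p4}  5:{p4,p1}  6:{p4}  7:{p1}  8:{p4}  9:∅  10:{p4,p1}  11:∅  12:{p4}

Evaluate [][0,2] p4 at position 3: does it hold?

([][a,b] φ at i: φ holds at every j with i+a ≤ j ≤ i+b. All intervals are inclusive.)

Holds

Check p4 at every j in [3,5]:
  j=3: true
  j=4: true
  j=5: true
All positions satisfy it → formula holds.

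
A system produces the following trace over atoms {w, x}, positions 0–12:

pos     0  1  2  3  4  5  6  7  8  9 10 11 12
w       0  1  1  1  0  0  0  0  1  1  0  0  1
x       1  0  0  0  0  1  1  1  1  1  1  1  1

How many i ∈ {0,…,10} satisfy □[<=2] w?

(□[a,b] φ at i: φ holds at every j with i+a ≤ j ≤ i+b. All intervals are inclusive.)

1

Evaluate at each i in [0,10]:
  i=0: ✗ (fails at j=0)
  i=1: ✓ (all of [1,3])
  i=2: ✗ (fails at j=4)
  i=3: ✗ (fails at j=4)
  i=4: ✗ (fails at j=4)
  i=5: ✗ (fails at j=5)
  i=6: ✗ (fails at j=6)
  i=7: ✗ (fails at j=7)
  i=8: ✗ (fails at j=10)
  i=9: ✗ (fails at j=10)
  i=10: ✗ (fails at j=10)
Positions where it holds: {1} → 1.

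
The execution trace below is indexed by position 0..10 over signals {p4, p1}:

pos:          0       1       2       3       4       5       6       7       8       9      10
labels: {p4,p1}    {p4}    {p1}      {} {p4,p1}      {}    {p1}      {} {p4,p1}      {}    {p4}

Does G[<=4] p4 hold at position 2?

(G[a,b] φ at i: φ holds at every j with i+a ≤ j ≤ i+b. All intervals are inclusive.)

Check p4 at every j in [2,6]:
  j=2: false
  j=3: false
  j=4: true
  j=5: false
  j=6: false
Fails at j=2 → formula fails.

False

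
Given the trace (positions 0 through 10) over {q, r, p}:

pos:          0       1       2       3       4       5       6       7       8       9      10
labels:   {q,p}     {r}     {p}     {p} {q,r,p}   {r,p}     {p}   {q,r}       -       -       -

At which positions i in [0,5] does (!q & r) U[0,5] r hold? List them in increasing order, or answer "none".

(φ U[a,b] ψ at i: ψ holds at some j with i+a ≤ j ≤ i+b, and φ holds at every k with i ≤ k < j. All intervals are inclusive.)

1, 4, 5

Evaluate at each i in [0,5]:
  i=0: ✗ (lhs fails at k=0 before rhs at j=1)
  i=1: ✓ (rhs at j=1)
  i=2: ✗ (lhs fails at k=2 before rhs at j=4)
  i=3: ✗ (lhs fails at k=3 before rhs at j=4)
  i=4: ✓ (rhs at j=4)
  i=5: ✓ (rhs at j=5)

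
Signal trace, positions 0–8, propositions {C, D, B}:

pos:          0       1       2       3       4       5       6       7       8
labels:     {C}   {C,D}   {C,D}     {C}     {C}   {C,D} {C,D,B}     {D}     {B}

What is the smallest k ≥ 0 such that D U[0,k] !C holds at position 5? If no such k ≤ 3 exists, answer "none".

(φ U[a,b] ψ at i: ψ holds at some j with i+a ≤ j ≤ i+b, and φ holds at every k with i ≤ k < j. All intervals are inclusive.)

Need earliest j ≥ 5 with !C, and D at every k in [5,j-1].
  j=5: rhs fails.
  j=6: rhs fails.
  j=7: rhs holds; lhs holds on [5,6]. k = 2.

2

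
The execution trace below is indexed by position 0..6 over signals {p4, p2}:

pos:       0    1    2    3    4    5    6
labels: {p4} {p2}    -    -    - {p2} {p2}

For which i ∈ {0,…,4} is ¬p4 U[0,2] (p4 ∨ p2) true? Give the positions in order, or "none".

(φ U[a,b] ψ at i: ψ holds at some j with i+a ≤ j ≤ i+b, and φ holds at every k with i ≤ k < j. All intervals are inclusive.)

Evaluate at each i in [0,4]:
  i=0: ✓ (rhs at j=0)
  i=1: ✓ (rhs at j=1)
  i=2: ✗ (no rhs in [2,4])
  i=3: ✓ (rhs at j=5; lhs holds on [3,4])
  i=4: ✓ (rhs at j=5; lhs holds on [4,4])

0, 1, 3, 4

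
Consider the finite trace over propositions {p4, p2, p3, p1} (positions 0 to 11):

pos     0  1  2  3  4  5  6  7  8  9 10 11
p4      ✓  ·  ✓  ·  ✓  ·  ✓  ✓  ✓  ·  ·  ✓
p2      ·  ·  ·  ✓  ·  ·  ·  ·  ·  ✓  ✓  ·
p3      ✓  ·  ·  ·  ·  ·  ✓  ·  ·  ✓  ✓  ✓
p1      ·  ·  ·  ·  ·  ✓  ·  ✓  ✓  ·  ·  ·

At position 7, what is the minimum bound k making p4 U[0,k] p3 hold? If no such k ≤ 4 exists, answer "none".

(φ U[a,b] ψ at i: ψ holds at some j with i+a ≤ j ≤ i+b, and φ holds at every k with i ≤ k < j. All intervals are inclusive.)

Need earliest j ≥ 7 with p3, and p4 at every k in [7,j-1].
  j=7: rhs fails.
  j=8: rhs fails.
  j=9: rhs holds; lhs holds on [7,8]. k = 2.

2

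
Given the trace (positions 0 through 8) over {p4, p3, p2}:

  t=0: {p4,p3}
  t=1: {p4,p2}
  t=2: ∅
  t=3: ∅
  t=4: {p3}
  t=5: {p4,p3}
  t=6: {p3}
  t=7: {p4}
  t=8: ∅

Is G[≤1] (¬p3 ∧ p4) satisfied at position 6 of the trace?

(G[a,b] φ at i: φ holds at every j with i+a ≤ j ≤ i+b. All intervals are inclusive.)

No

Check (¬p3 ∧ p4) at every j in [6,7]:
  j=6: false
  j=7: true
Fails at j=6 → formula fails.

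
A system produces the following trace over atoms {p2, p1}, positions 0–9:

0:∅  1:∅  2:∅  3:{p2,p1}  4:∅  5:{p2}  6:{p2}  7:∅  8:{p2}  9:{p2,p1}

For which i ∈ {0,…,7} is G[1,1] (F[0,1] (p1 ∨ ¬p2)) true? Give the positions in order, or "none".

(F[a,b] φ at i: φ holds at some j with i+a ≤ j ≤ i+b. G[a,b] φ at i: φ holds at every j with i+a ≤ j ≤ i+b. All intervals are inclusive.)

Evaluate at each i in [0,7]:
  i=0: ✓ (all of [1,1])
  i=1: ✓ (all of [2,2])
  i=2: ✓ (all of [3,3])
  i=3: ✓ (all of [4,4])
  i=4: ✗ (fails at j=5)
  i=5: ✓ (all of [6,6])
  i=6: ✓ (all of [7,7])
  i=7: ✓ (all of [8,8])

0, 1, 2, 3, 5, 6, 7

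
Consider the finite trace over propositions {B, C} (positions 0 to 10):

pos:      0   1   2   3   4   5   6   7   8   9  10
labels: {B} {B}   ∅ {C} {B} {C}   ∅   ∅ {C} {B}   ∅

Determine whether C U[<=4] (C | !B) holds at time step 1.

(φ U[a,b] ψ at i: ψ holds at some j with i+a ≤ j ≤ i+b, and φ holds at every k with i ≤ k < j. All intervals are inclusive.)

Need some j in [1,5] with (C | !B), and C at every k in [1,j-1].
  j=1: (C | !B) false.
  j=2: (C | !B) holds, but C fails at k=1 → not this j.
  j=3: (C | !B) holds, but C fails at k=1 → not this j.
  j=4: (C | !B) false.
  j=5: (C | !B) holds, but C fails at k=1 → not this j.
No j in the window works → until fails.

No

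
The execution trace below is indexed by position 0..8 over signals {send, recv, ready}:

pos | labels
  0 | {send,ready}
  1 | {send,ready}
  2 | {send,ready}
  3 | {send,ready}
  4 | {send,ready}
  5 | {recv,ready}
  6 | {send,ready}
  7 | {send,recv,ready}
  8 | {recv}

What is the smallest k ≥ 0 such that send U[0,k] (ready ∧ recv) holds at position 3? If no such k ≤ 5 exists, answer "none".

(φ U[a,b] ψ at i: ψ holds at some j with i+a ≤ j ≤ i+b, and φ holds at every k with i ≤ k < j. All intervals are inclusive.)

2

Need earliest j ≥ 3 with (ready ∧ recv), and send at every k in [3,j-1].
  j=3: rhs fails.
  j=4: rhs fails.
  j=5: rhs holds; lhs holds on [3,4]. k = 2.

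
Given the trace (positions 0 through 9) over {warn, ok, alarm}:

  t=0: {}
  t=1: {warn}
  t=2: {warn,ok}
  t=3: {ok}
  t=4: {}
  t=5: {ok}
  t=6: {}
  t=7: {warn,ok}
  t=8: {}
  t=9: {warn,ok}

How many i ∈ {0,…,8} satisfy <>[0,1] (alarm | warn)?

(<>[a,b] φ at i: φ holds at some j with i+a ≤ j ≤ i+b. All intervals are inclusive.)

6

Evaluate at each i in [0,8]:
  i=0: ✓ (witness j=1)
  i=1: ✓ (witness j=1)
  i=2: ✓ (witness j=2)
  i=3: ✗ (none in [3,4])
  i=4: ✗ (none in [4,5])
  i=5: ✗ (none in [5,6])
  i=6: ✓ (witness j=7)
  i=7: ✓ (witness j=7)
  i=8: ✓ (witness j=9)
Positions where it holds: {0, 1, 2, 6, 7, 8} → 6.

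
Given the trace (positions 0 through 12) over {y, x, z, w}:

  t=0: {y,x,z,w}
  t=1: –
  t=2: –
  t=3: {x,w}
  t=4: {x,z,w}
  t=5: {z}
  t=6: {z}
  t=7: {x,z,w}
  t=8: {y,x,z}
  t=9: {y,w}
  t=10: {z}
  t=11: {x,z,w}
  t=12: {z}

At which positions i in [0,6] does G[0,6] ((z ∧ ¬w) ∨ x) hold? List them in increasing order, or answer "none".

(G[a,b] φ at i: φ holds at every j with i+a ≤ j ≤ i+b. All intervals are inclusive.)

Evaluate at each i in [0,6]:
  i=0: ✗ (fails at j=1)
  i=1: ✗ (fails at j=1)
  i=2: ✗ (fails at j=2)
  i=3: ✗ (fails at j=9)
  i=4: ✗ (fails at j=9)
  i=5: ✗ (fails at j=9)
  i=6: ✗ (fails at j=9)

none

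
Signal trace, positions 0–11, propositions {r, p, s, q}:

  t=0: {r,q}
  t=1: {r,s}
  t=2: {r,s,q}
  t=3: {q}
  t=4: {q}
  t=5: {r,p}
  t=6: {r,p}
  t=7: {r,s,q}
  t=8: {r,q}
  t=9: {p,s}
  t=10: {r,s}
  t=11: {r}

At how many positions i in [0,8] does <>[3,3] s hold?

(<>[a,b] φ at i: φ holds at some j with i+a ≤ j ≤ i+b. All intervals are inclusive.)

3

Evaluate at each i in [0,8]:
  i=0: ✗ (none in [3,3])
  i=1: ✗ (none in [4,4])
  i=2: ✗ (none in [5,5])
  i=3: ✗ (none in [6,6])
  i=4: ✓ (witness j=7)
  i=5: ✗ (none in [8,8])
  i=6: ✓ (witness j=9)
  i=7: ✓ (witness j=10)
  i=8: ✗ (none in [11,11])
Positions where it holds: {4, 6, 7} → 3.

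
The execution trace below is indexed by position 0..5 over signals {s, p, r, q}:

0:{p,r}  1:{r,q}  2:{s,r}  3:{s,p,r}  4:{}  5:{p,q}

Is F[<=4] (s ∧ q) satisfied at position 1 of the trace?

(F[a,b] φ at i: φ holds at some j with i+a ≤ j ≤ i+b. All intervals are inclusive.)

Check (s ∧ q) at each j in [1,5]:
  j=1: false
  j=2: false
  j=3: false
  j=4: false
  j=5: false
No position in the window satisfies it → formula fails.

No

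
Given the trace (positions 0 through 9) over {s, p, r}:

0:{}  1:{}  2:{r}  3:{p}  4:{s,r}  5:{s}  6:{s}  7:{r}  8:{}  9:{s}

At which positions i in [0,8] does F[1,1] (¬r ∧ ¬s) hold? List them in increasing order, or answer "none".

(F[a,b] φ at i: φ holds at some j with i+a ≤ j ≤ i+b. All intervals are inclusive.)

0, 2, 7

Evaluate at each i in [0,8]:
  i=0: ✓ (witness j=1)
  i=1: ✗ (none in [2,2])
  i=2: ✓ (witness j=3)
  i=3: ✗ (none in [4,4])
  i=4: ✗ (none in [5,5])
  i=5: ✗ (none in [6,6])
  i=6: ✗ (none in [7,7])
  i=7: ✓ (witness j=8)
  i=8: ✗ (none in [9,9])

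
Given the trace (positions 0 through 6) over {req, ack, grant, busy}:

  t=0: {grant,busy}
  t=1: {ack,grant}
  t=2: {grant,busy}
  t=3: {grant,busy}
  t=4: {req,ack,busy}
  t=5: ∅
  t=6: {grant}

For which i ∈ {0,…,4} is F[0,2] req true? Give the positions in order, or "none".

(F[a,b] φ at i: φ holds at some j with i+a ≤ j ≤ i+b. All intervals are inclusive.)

Evaluate at each i in [0,4]:
  i=0: ✗ (none in [0,2])
  i=1: ✗ (none in [1,3])
  i=2: ✓ (witness j=4)
  i=3: ✓ (witness j=4)
  i=4: ✓ (witness j=4)

2, 3, 4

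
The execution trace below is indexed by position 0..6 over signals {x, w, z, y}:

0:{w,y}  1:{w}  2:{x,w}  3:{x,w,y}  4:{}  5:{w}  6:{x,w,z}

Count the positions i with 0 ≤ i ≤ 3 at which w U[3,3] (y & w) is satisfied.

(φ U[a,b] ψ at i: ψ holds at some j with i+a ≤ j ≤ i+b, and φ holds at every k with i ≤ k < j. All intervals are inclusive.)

Evaluate at each i in [0,3]:
  i=0: ✓ (rhs at j=3; lhs holds on [0,2])
  i=1: ✗ (no rhs in [4,4])
  i=2: ✗ (no rhs in [5,5])
  i=3: ✗ (no rhs in [6,6])
Positions where it holds: {0} → 1.

1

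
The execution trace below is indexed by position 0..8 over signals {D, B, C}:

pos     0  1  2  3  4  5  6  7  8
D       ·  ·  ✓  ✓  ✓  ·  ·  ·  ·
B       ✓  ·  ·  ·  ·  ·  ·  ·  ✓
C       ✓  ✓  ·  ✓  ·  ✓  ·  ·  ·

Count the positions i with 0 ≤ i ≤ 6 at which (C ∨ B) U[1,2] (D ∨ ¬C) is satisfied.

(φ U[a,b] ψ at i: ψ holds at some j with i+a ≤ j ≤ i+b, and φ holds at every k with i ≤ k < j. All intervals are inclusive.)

Evaluate at each i in [0,6]:
  i=0: ✓ (rhs at j=2; lhs holds on [0,1])
  i=1: ✓ (rhs at j=2; lhs holds on [1,1])
  i=2: ✗ (lhs fails at k=2 before rhs at j=3)
  i=3: ✓ (rhs at j=4; lhs holds on [3,3])
  i=4: ✗ (lhs fails at k=4 before rhs at j=6)
  i=5: ✓ (rhs at j=6; lhs holds on [5,5])
  i=6: ✗ (lhs fails at k=6 before rhs at j=7)
Positions where it holds: {0, 1, 3, 5} → 4.

4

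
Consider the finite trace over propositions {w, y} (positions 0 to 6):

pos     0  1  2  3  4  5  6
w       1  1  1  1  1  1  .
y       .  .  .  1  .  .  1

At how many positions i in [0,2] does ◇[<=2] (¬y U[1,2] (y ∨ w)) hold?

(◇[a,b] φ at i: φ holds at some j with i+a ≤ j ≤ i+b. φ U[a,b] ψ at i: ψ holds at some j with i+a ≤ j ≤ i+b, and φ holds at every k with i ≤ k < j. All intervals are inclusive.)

3

Evaluate at each i in [0,2]:
  i=0: ✓ (witness j=0)
  i=1: ✓ (witness j=1)
  i=2: ✓ (witness j=2)
Positions where it holds: {0, 1, 2} → 3.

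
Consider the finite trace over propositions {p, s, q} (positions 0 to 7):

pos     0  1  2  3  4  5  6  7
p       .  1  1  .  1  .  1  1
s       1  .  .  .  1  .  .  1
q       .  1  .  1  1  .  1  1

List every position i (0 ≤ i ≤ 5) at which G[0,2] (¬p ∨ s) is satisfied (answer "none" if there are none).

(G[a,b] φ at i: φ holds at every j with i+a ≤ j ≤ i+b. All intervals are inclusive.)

Evaluate at each i in [0,5]:
  i=0: ✗ (fails at j=1)
  i=1: ✗ (fails at j=1)
  i=2: ✗ (fails at j=2)
  i=3: ✓ (all of [3,5])
  i=4: ✗ (fails at j=6)
  i=5: ✗ (fails at j=6)

3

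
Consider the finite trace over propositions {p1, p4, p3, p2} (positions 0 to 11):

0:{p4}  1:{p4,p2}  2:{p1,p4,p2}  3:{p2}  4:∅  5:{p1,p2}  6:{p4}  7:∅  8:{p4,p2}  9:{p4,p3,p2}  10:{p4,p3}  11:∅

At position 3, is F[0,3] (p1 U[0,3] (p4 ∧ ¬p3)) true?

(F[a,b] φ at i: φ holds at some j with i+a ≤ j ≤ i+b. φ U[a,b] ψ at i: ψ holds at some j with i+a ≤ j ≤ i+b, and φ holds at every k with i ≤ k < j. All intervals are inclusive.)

Check (p1 U[0,3] (p4 ∧ ¬p3)) at each j in [3,6]:
  j=3: fails
  j=4: fails
  j=5: holds
  j=6: holds
Found at j=5 → formula holds.

True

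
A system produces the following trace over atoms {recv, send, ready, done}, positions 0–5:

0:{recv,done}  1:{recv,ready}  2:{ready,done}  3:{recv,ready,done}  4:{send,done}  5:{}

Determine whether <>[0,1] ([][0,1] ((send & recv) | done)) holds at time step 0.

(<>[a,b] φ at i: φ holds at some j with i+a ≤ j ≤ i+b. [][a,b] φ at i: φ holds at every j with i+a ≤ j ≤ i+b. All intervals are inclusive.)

No

Check [][0,1] ((send & recv) | done) at each j in [0,1]:
  j=0: fails at 1
  j=1: fails at 1
No position in the window satisfies it → formula fails.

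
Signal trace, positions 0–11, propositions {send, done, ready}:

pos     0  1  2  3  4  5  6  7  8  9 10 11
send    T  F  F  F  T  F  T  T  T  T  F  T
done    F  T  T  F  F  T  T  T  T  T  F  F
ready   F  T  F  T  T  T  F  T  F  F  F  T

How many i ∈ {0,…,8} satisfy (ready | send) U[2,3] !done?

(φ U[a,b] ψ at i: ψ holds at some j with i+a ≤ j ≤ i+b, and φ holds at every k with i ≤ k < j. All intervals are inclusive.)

Evaluate at each i in [0,8]:
  i=0: ✗ (lhs fails at k=2 before rhs at j=3)
  i=1: ✗ (lhs fails at k=2 before rhs at j=3)
  i=2: ✗ (lhs fails at k=2 before rhs at j=4)
  i=3: ✗ (no rhs in [5,6])
  i=4: ✗ (no rhs in [6,7])
  i=5: ✗ (no rhs in [7,8])
  i=6: ✗ (no rhs in [8,9])
  i=7: ✓ (rhs at j=10; lhs holds on [7,9])
  i=8: ✓ (rhs at j=10; lhs holds on [8,9])
Positions where it holds: {7, 8} → 2.

2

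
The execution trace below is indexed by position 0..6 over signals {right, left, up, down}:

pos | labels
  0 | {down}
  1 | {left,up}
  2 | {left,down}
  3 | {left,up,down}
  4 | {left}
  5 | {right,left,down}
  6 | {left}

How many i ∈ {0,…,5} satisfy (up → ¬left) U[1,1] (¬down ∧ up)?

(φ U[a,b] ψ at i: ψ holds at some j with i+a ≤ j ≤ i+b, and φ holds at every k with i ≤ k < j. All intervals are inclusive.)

1

Evaluate at each i in [0,5]:
  i=0: ✓ (rhs at j=1; lhs holds on [0,0])
  i=1: ✗ (no rhs in [2,2])
  i=2: ✗ (no rhs in [3,3])
  i=3: ✗ (no rhs in [4,4])
  i=4: ✗ (no rhs in [5,5])
  i=5: ✗ (no rhs in [6,6])
Positions where it holds: {0} → 1.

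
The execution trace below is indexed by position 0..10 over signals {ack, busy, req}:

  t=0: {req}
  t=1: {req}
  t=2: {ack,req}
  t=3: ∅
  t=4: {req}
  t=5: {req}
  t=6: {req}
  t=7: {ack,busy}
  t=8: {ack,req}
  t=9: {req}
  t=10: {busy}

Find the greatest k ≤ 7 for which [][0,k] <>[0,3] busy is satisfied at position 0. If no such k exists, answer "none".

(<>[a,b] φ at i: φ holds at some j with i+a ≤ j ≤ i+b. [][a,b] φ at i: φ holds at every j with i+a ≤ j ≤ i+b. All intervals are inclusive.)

<>[0,3] busy must hold from j=0 onward; find where it first fails.
  j=0: fails → no k works.

none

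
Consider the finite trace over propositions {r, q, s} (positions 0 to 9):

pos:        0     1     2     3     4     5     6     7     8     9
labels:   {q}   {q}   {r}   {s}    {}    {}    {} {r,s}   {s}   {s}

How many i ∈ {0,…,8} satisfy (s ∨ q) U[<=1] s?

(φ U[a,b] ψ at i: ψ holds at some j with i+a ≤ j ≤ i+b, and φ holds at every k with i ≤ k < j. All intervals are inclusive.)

Evaluate at each i in [0,8]:
  i=0: ✗ (no rhs in [0,1])
  i=1: ✗ (no rhs in [1,2])
  i=2: ✗ (lhs fails at k=2 before rhs at j=3)
  i=3: ✓ (rhs at j=3)
  i=4: ✗ (no rhs in [4,5])
  i=5: ✗ (no rhs in [5,6])
  i=6: ✗ (lhs fails at k=6 before rhs at j=7)
  i=7: ✓ (rhs at j=7)
  i=8: ✓ (rhs at j=8)
Positions where it holds: {3, 7, 8} → 3.

3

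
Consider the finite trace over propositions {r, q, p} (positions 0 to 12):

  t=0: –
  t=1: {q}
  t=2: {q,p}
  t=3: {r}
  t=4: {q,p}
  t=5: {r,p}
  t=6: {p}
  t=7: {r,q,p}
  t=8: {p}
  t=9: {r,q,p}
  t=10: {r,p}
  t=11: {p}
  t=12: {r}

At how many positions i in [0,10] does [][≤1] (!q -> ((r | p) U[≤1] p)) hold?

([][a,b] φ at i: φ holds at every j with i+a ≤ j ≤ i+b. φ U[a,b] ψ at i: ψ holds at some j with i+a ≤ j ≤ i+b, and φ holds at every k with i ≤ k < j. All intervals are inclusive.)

Evaluate at each i in [0,10]:
  i=0: ✗ (fails at j=0)
  i=1: ✓ (all of [1,2])
  i=2: ✓ (all of [2,3])
  i=3: ✓ (all of [3,4])
  i=4: ✓ (all of [4,5])
  i=5: ✓ (all of [5,6])
  i=6: ✓ (all of [6,7])
  i=7: ✓ (all of [7,8])
  i=8: ✓ (all of [8,9])
  i=9: ✓ (all of [9,10])
  i=10: ✓ (all of [10,11])
Positions where it holds: {1, 2, 3, 4, 5, 6, 7, 8, 9, 10} → 10.

10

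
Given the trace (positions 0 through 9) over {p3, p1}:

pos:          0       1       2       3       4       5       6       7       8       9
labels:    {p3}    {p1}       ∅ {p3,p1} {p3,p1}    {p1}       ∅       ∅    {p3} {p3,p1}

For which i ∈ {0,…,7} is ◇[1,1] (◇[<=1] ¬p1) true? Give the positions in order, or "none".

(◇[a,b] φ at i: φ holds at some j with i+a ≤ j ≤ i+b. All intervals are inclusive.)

Evaluate at each i in [0,7]:
  i=0: ✓ (witness j=1)
  i=1: ✓ (witness j=2)
  i=2: ✗ (none in [3,3])
  i=3: ✗ (none in [4,4])
  i=4: ✓ (witness j=5)
  i=5: ✓ (witness j=6)
  i=6: ✓ (witness j=7)
  i=7: ✓ (witness j=8)

0, 1, 4, 5, 6, 7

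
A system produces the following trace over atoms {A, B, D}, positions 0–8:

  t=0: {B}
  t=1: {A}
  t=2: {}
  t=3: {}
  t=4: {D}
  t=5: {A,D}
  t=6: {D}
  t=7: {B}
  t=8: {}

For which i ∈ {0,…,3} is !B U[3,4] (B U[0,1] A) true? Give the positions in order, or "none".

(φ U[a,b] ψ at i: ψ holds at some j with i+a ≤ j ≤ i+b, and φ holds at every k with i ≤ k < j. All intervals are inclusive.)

1, 2

Evaluate at each i in [0,3]:
  i=0: ✗ (no rhs in [3,4])
  i=1: ✓ (rhs at j=5; lhs holds on [1,4])
  i=2: ✓ (rhs at j=5; lhs holds on [2,4])
  i=3: ✗ (no rhs in [6,7])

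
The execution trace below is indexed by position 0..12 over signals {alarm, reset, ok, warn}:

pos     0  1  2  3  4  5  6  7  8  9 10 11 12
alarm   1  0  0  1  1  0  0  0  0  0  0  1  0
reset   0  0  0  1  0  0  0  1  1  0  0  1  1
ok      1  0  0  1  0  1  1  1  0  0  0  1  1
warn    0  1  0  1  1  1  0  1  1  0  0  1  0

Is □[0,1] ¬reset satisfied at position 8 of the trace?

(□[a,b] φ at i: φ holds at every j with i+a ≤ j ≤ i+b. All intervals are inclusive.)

Check ¬reset at every j in [8,9]:
  j=8: false
  j=9: true
Fails at j=8 → formula fails.

False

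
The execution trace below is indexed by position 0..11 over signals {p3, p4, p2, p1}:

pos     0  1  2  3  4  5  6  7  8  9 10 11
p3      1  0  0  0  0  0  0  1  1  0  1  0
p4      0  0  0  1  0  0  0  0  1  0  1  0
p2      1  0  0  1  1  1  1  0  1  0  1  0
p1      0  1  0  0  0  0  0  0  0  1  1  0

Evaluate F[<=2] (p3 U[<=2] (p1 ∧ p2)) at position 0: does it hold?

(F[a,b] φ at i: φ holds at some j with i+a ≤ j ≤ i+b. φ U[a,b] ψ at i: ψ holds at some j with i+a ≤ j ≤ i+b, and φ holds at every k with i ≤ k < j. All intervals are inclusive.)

Does not hold

Check (p3 U[<=2] (p1 ∧ p2)) at each j in [0,2]:
  j=0: fails
  j=1: fails
  j=2: fails
No position in the window satisfies it → formula fails.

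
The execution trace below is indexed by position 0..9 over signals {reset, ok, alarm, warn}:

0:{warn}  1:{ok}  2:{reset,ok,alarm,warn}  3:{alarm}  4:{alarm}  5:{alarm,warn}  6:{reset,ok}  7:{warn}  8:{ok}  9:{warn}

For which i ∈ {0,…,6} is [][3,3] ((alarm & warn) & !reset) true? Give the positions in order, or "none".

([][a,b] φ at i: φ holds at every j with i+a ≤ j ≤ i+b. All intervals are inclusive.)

2

Evaluate at each i in [0,6]:
  i=0: ✗ (fails at j=3)
  i=1: ✗ (fails at j=4)
  i=2: ✓ (all of [5,5])
  i=3: ✗ (fails at j=6)
  i=4: ✗ (fails at j=7)
  i=5: ✗ (fails at j=8)
  i=6: ✗ (fails at j=9)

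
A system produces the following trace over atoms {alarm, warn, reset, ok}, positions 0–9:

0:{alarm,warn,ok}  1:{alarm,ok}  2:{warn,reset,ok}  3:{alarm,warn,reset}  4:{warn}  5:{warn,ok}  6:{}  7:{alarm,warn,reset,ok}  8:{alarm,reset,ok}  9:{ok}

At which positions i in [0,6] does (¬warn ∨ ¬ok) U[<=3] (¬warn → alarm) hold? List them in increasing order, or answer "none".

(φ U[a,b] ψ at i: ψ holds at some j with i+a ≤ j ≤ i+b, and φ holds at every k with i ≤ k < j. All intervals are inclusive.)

Evaluate at each i in [0,6]:
  i=0: ✓ (rhs at j=0)
  i=1: ✓ (rhs at j=1)
  i=2: ✓ (rhs at j=2)
  i=3: ✓ (rhs at j=3)
  i=4: ✓ (rhs at j=4)
  i=5: ✓ (rhs at j=5)
  i=6: ✓ (rhs at j=7; lhs holds on [6,6])

0, 1, 2, 3, 4, 5, 6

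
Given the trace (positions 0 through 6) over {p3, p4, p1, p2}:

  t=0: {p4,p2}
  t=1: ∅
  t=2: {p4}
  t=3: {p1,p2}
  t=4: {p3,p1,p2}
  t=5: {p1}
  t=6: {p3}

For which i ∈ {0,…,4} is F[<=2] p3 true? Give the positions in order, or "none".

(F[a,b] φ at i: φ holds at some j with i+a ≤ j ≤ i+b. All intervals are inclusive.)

2, 3, 4

Evaluate at each i in [0,4]:
  i=0: ✗ (none in [0,2])
  i=1: ✗ (none in [1,3])
  i=2: ✓ (witness j=4)
  i=3: ✓ (witness j=4)
  i=4: ✓ (witness j=4)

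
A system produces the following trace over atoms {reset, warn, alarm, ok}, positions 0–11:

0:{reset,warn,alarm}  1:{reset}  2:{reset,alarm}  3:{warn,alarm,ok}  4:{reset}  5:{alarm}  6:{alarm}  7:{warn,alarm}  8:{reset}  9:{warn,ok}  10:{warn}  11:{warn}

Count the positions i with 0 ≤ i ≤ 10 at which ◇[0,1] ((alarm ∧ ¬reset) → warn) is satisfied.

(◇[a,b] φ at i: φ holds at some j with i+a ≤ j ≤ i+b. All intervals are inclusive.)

Evaluate at each i in [0,10]:
  i=0: ✓ (witness j=0)
  i=1: ✓ (witness j=1)
  i=2: ✓ (witness j=2)
  i=3: ✓ (witness j=3)
  i=4: ✓ (witness j=4)
  i=5: ✗ (none in [5,6])
  i=6: ✓ (witness j=7)
  i=7: ✓ (witness j=7)
  i=8: ✓ (witness j=8)
  i=9: ✓ (witness j=9)
  i=10: ✓ (witness j=10)
Positions where it holds: {0, 1, 2, 3, 4, 6, 7, 8, 9, 10} → 10.

10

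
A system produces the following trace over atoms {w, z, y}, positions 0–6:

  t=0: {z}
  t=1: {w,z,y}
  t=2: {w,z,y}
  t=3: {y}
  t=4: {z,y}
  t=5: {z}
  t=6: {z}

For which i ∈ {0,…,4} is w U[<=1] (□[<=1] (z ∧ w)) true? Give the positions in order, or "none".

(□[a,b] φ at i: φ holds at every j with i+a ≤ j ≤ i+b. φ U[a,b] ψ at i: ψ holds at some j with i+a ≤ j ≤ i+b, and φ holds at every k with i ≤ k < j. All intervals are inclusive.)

1

Evaluate at each i in [0,4]:
  i=0: ✗ (lhs fails at k=0 before rhs at j=1)
  i=1: ✓ (rhs at j=1)
  i=2: ✗ (no rhs in [2,3])
  i=3: ✗ (no rhs in [3,4])
  i=4: ✗ (no rhs in [4,5])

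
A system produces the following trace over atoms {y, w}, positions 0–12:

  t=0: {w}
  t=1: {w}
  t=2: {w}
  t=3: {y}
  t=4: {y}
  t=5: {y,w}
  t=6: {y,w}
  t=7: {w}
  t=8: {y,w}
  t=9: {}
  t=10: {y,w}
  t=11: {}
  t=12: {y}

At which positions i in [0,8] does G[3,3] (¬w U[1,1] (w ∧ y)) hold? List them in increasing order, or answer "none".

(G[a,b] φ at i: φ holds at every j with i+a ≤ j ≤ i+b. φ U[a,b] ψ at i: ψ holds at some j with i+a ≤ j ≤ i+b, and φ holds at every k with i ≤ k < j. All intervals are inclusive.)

1, 6

Evaluate at each i in [0,8]:
  i=0: ✗ (fails at j=3)
  i=1: ✓ (all of [4,4])
  i=2: ✗ (fails at j=5)
  i=3: ✗ (fails at j=6)
  i=4: ✗ (fails at j=7)
  i=5: ✗ (fails at j=8)
  i=6: ✓ (all of [9,9])
  i=7: ✗ (fails at j=10)
  i=8: ✗ (fails at j=11)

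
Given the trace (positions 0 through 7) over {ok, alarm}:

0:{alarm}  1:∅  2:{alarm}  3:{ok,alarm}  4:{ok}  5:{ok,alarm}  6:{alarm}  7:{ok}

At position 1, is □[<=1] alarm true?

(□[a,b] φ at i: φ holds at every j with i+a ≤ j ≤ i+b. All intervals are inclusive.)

Check alarm at every j in [1,2]:
  j=1: false
  j=2: true
Fails at j=1 → formula fails.

False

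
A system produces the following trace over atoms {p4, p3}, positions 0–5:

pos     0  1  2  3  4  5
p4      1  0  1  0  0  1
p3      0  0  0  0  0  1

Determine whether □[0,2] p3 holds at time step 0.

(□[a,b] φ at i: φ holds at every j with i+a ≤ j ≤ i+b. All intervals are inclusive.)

Does not hold

Check p3 at every j in [0,2]:
  j=0: false
  j=1: false
  j=2: false
Fails at j=0 → formula fails.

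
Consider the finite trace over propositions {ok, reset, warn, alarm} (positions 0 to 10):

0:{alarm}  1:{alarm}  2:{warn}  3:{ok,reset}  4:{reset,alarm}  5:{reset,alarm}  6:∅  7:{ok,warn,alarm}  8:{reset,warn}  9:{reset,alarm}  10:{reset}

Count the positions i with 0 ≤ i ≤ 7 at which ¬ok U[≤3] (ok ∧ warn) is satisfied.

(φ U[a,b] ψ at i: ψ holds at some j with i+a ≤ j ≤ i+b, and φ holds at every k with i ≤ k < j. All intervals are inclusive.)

4

Evaluate at each i in [0,7]:
  i=0: ✗ (no rhs in [0,3])
  i=1: ✗ (no rhs in [1,4])
  i=2: ✗ (no rhs in [2,5])
  i=3: ✗ (no rhs in [3,6])
  i=4: ✓ (rhs at j=7; lhs holds on [4,6])
  i=5: ✓ (rhs at j=7; lhs holds on [5,6])
  i=6: ✓ (rhs at j=7; lhs holds on [6,6])
  i=7: ✓ (rhs at j=7)
Positions where it holds: {4, 5, 6, 7} → 4.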